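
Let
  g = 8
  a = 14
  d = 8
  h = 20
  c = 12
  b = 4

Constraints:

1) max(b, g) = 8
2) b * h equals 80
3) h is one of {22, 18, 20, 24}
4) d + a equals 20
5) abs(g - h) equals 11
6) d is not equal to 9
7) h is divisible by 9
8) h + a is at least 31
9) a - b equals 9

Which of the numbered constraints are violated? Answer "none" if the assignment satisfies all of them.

1) max(4, 8) = 8  holds
2) b * h = 4 * 20 = 80  holds
3) h = 20 is in {22, 18, 20, 24}  holds
4) d + a = 8 + 14 = 22, not 20  fails
5) abs(8 - 20) = 12, not 11  fails
6) d = 8, and 8 ≠ 9  holds
7) 20 = 9*2 + 2, so 9 does not divide 20  fails
8) h + a = 20 + 14 = 34; 34 ≥ 31  holds
9) a - b = 14 - 4 = 10, not 9  fails

Violated: 4, 5, 7, 9.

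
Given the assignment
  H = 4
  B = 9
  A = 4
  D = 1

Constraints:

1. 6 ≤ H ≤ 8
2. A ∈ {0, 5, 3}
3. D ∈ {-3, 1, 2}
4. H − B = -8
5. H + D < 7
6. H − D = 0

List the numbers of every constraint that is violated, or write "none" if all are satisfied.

1. H = 4 is outside [6, 8]  false
2. A = 4 is not in {0, 5, 3}  false
3. D = 1 is in {-3, 1, 2}  true
4. H − B = 4 − 9 = -5, not -8  false
5. H + D = 4 + 1 = 5; 5 < 7  true
6. H − D = 4 − 1 = 3, not 0  false

Constraints 1, 2, 4, and 6 are violated.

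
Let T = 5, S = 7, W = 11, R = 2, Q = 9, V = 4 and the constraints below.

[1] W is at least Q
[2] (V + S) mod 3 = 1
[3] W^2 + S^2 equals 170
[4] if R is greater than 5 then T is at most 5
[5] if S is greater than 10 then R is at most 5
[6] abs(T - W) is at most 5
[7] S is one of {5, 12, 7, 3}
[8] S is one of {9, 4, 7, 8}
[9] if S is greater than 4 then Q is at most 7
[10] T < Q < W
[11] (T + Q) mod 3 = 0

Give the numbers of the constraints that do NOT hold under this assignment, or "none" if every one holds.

[1] W = 11, Q = 9; 11 ≥ 9 — holds.
[2] V + S = 11; 11 mod 3 = 2, not 1 — fails.
[3] W^2 + S^2 = 11^2 + 7^2 = 121 + 49 = 170 — holds.
[4] R = 2, not > 5; antecedent false, conditional vacuously true — holds.
[5] S = 7, not > 10; antecedent false, conditional vacuously true — holds.
[6] abs(5 - 11) = 6; 6 > 5, exceeds bound 5 — fails.
[7] S = 7 is in {5, 12, 7, 3} — holds.
[8] S = 7 is in {9, 4, 7, 8} — holds.
[9] S = 7 > 4, so we need Q ≤ 7; but Q = 9 > 7 — fails.
[10] values 5 < 9 < 11 — holds.
[11] T + Q = 14; 14 mod 3 = 2, not 0 — fails.

No — constraints 2, 6, 9, 11 are not satisfied.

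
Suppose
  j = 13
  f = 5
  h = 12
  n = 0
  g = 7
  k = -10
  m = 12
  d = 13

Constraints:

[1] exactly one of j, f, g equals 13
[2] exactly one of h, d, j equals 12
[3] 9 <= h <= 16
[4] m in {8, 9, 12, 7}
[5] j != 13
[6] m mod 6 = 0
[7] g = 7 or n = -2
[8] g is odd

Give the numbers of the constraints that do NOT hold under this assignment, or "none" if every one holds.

Violated: 5.

[1] j=13, f=5, g=7; 1 of them equals 13  ✔
[2] h=12, d=13, j=13; 1 of them equals 12  ✔
[3] h = 12 lies in [9, 16]  ✔
[4] m = 12 is in {8, 9, 12, 7}  ✔
[5] j = 13, but 13 is required to differ  ✘
[6] 12 mod 6 = 0  ✔
[7] g = 7 = 7 (first disjunct)  ✔
[8] g = 7 is odd  ✔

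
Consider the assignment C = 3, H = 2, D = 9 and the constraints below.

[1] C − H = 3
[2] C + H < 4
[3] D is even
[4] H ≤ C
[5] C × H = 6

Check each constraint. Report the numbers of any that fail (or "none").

[1] C − H = 3 − 2 = 1, not 3 — fails.
[2] C + H = 3 + 2 = 5; 5 ≥ 4, bound 4 not met — fails.
[3] D = 9 is odd — fails.
[4] H = 2, C = 3; 2 ≤ 3 — holds.
[5] C × H = 3 × 2 = 6 — holds.

The assignment fails constraints 1, 2, 3.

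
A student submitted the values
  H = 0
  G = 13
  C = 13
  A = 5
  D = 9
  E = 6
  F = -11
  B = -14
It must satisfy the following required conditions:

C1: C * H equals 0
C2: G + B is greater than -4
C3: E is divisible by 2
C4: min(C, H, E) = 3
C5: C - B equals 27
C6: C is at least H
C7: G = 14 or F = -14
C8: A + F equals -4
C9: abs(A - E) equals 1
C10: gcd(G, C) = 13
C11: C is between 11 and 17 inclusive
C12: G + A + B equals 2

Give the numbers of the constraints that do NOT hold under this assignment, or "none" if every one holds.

C1: C * H = 13 * 0 = 0 — holds.
C2: G + B = 13 + (-14) = -1; -1 > -4 — holds.
C3: 6 / 2 = 3, so 2 divides 6 — holds.
C4: min(13, 0, 6) = 0, not 3 — fails.
C5: C - B = 13 - (-14) = 27 — holds.
C6: C = 13, H = 0; 13 ≥ 0 — holds.
C7: G = 13 ≠ 14 and F = -11 ≠ -14; both disjuncts false — fails.
C8: A + F = 5 + (-11) = -6, not -4 — fails.
C9: abs(5 - 6) = 1 — holds.
C10: gcd(13, 13) = 13 — holds.
C11: C = 13 lies in [11, 17] — holds.
C12: G + A + B = 13 + 5 + (-14) = 4, not 2 — fails.

Constraints 4, 7, 8, and 12 do not hold.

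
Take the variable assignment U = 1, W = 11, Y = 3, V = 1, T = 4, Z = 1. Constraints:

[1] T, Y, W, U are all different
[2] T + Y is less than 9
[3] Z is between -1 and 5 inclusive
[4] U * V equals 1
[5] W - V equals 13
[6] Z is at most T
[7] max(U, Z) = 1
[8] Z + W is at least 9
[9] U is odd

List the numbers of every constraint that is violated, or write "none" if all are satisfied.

[1] values 4, 3, 11, 1 are pairwise distinct  yes
[2] T + Y = 4 + 3 = 7; 7 < 9  yes
[3] Z = 1 lies in [-1, 5]  yes
[4] U * V = 1 * 1 = 1  yes
[5] W - V = 11 - 1 = 10, not 13  no
[6] Z = 1, T = 4; 1 ≤ 4  yes
[7] max(1, 1) = 1  yes
[8] Z + W = 1 + 11 = 12; 12 ≥ 9  yes
[9] U = 1 is odd  yes

No — constraint 5 is not satisfied.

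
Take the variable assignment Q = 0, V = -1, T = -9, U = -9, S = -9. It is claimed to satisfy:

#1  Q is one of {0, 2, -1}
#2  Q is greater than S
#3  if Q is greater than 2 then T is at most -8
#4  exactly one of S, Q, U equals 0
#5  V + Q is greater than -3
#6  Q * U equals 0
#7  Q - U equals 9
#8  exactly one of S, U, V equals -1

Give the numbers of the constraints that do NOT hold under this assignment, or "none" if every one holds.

No violations.

#1 Q = 0 is in {0, 2, -1}  ✔
#2 Q = 0, S = -9; 0 > -9  ✔
#3 Q = 0, not > 2; antecedent false, conditional vacuously true  ✔
#4 S=-9, Q=0, U=-9; 1 of them equals 0  ✔
#5 V + Q = -1 + 0 = -1; -1 > -3  ✔
#6 Q * U = 0 * (-9) = 0  ✔
#7 Q - U = 0 - (-9) = 9  ✔
#8 S=-9, U=-9, V=-1; 1 of them equals -1  ✔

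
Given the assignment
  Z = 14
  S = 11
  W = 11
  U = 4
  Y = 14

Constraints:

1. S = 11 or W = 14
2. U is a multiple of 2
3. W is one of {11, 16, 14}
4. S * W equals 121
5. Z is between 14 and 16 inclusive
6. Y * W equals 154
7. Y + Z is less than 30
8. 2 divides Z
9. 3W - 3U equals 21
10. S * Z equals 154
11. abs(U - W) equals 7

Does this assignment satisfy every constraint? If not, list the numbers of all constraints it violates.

1. S = 11 = 11 (first disjunct) — holds.
2. 4 / 2 = 2, so 2 divides 4 — holds.
3. W = 11 is in {11, 16, 14} — holds.
4. S * W = 11 * 11 = 121 — holds.
5. Z = 14 lies in [14, 16] — holds.
6. Y * W = 14 * 11 = 154 — holds.
7. Y + Z = 14 + 14 = 28; 28 < 30 — holds.
8. 14 / 2 = 7, so 2 divides 14 — holds.
9. 3W - 3U = 3(11) - 3(4) = 21 — holds.
10. S * Z = 11 * 14 = 154 — holds.
11. abs(4 - 11) = 7 — holds.

Yes — all constraints hold.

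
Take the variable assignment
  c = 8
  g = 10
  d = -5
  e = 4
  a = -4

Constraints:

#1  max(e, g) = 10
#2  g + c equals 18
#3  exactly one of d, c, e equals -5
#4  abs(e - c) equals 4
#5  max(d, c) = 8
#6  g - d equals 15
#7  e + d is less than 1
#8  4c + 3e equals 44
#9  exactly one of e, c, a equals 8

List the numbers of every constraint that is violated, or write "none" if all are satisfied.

Yes — all constraints hold.

#1 max(4, 10) = 10  OK
#2 g + c = 10 + 8 = 18  OK
#3 d=-5, c=8, e=4; 1 of them equals -5  OK
#4 abs(4 - 8) = 4  OK
#5 max(-5, 8) = 8  OK
#6 g - d = 10 - (-5) = 15  OK
#7 e + d = 4 + (-5) = -1; -1 < 1  OK
#8 4c + 3e = 4(8) + 3(4) = 44  OK
#9 e=4, c=8, a=-4; 1 of them equals 8  OK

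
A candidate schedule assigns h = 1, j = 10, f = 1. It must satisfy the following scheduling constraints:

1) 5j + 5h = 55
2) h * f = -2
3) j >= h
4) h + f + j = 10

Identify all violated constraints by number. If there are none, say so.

The assignment fails constraints 2 and 4.

1) 5j + 5h = 5(10) + 5(1) = 55 — satisfied.
2) h * f = 1 * 1 = 1, not -2 — violated.
3) j = 10, h = 1; 10 ≥ 1 — satisfied.
4) h + f + j = 1 + 1 + 10 = 12, not 10 — violated.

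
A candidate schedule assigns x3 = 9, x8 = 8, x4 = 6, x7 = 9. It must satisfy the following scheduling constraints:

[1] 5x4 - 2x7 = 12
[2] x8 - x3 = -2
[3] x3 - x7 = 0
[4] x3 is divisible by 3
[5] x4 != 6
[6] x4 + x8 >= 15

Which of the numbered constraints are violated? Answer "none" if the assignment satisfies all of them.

The assignment fails constraints 2, 5, and 6.

[1] 5x4 - 2x7 = 5(6) - 2(9) = 12  true
[2] x8 - x3 = 8 - 9 = -1, not -2  false
[3] x3 - x7 = 9 - 9 = 0  true
[4] 9 / 3 = 3, so 3 divides 9  true
[5] x4 = 6, but 6 is required to differ  false
[6] x4 + x8 = 6 + 8 = 14; 14 < 15, bound 15 not met  false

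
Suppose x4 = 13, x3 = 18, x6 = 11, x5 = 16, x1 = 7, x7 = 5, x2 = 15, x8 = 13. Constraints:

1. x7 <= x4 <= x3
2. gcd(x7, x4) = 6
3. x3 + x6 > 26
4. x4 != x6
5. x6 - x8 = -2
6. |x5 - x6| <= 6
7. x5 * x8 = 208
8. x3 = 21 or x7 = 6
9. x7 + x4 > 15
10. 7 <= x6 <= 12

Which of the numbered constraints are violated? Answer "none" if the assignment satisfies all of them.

1. values 5 <= 13 <= 18  holds
2. gcd(5, 13) = 1, not 6  fails
3. x3 + x6 = 18 + 11 = 29; 29 > 26  holds
4. x4 = 13, x6 = 11; distinct  holds
5. x6 - x8 = 11 - 13 = -2  holds
6. |16 - 11| = 5; 5 ≤ 6  holds
7. x5 * x8 = 16 * 13 = 208  holds
8. x3 = 18 ≠ 21 and x7 = 5 ≠ 6; both disjuncts false  fails
9. x7 + x4 = 5 + 13 = 18; 18 > 15  holds
10. x6 = 11 lies in [7, 12]  holds

No — constraints 2 and 8 are not satisfied.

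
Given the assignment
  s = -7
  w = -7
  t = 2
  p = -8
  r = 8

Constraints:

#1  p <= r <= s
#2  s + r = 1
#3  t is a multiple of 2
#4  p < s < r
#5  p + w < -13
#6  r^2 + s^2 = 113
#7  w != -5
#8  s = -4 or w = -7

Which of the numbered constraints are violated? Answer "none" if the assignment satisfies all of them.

Constraint 1 does not hold.

#1 values -8, 8, -7; r = 8 is not <= s = -7  false
#2 s + r = -7 + 8 = 1  true
#3 2 / 2 = 1, so 2 divides 2  true
#4 values -8 < -7 < 8  true
#5 p + w = -8 + (-7) = -15; -15 < -13  true
#6 r^2 + s^2 = 8^2 + (-7)^2 = 64 + 49 = 113  true
#7 w = -7, and -7 ≠ -5  true
#8 s = -7 ≠ -4, but w = -7 = -7 (second disjunct)  true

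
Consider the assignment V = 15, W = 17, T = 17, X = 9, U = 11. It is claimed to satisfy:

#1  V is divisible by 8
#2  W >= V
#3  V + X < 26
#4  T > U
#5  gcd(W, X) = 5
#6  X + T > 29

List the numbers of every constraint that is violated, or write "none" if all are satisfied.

#1 15 = 8*1 + 7, so 8 does not divide 15  ✗
#2 W = 17, V = 15; 17 ≥ 15  ✓
#3 V + X = 15 + 9 = 24; 24 < 26  ✓
#4 T = 17, U = 11; 17 > 11  ✓
#5 gcd(17, 9) = 1, not 5  ✗
#6 X + T = 9 + 17 = 26; 26 ≤ 29, bound 29 not met  ✗

The assignment fails constraints 1, 5, 6.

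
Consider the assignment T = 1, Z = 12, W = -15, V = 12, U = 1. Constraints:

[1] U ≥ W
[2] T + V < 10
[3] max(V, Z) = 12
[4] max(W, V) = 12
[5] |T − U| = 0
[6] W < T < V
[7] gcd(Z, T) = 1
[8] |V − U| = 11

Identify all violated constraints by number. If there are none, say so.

[1] U = 1, W = -15; 1 ≥ -15 — satisfied.
[2] T + V = 1 + 12 = 13; 13 ≥ 10, bound 10 not met — violated.
[3] max(12, 12) = 12 — satisfied.
[4] max(-15, 12) = 12 — satisfied.
[5] |1 − 1| = 0 — satisfied.
[6] values -15 < 1 < 12 — satisfied.
[7] gcd(12, 1) = 1 — satisfied.
[8] |12 − 1| = 11 — satisfied.

Constraint 2 does not hold.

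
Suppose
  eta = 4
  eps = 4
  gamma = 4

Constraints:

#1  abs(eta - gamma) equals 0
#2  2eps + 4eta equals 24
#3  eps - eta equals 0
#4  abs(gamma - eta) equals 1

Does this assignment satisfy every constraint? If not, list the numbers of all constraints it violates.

#1 abs(4 - 4) = 0  holds
#2 2eps + 4eta = 2(4) + 4(4) = 24  holds
#3 eps - eta = 4 - 4 = 0  holds
#4 abs(4 - 4) = 0, not 1  fails

Constraint 4 is violated.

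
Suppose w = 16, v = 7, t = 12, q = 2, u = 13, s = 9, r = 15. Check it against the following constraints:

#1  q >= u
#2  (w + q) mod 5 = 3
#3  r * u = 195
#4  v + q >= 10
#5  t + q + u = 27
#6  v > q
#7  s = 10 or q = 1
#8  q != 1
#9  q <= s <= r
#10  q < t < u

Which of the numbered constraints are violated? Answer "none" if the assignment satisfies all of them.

#1 q = 2, u = 13; 2 < 13 (want ≥) — violated.
#2 w + q = 18; 18 mod 5 = 3 — OK.
#3 r * u = 15 * 13 = 195 — OK.
#4 v + q = 7 + 2 = 9; 9 < 10, bound 10 not met — violated.
#5 t + q + u = 12 + 2 + 13 = 27 — OK.
#6 v = 7, q = 2; 7 > 2 — OK.
#7 s = 9 ≠ 10 and q = 2 ≠ 1; both disjuncts false — violated.
#8 q = 2, and 2 ≠ 1 — OK.
#9 values 2 <= 9 <= 15 — OK.
#10 values 2 < 12 < 13 — OK.

Violated: 1, 4, and 7.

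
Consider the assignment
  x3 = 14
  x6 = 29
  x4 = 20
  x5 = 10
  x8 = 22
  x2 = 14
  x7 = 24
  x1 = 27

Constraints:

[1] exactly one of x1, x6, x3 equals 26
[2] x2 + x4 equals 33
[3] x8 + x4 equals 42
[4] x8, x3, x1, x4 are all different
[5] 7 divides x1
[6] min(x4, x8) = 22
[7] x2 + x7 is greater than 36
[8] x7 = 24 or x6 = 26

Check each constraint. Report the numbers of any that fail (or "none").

[1] x1=27, x6=29, x3=14; 0 of them equal 26, not exactly one  ✘
[2] x2 + x4 = 14 + 20 = 34, not 33  ✘
[3] x8 + x4 = 22 + 20 = 42  ✔
[4] values 22, 14, 27, 20 are pairwise distinct  ✔
[5] 27 = 7*3 + 6, so 7 does not divide 27  ✘
[6] min(20, 22) = 20, not 22  ✘
[7] x2 + x7 = 14 + 24 = 38; 38 > 36  ✔
[8] x7 = 24 = 24 (first disjunct)  ✔

Violated: 1, 2, 5, and 6.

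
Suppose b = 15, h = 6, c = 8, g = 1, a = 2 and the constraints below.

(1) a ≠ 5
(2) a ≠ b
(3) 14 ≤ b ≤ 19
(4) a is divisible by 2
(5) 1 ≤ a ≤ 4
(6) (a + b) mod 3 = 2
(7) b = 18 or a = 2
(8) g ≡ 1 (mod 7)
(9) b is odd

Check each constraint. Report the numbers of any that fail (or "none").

(1) a = 2, and 2 ≠ 5  ✓
(2) a = 2, b = 15; distinct  ✓
(3) b = 15 lies in [14, 19]  ✓
(4) 2 / 2 = 1, so 2 divides 2  ✓
(5) a = 2 lies in [1, 4]  ✓
(6) a + b = 17; 17 mod 3 = 2  ✓
(7) b = 15 ≠ 18, but a = 2 = 2 (second disjunct)  ✓
(8) 1 mod 7 = 1  ✓
(9) b = 15 is odd  ✓

None — every constraint holds.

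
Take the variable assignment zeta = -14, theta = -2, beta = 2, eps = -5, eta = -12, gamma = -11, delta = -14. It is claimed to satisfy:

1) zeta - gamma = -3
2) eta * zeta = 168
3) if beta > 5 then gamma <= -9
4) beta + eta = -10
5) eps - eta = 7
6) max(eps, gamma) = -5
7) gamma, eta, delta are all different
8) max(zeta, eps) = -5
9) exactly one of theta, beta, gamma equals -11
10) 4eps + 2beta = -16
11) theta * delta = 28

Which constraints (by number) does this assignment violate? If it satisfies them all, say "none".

1) zeta - gamma = -14 - (-11) = -3 — satisfied.
2) eta * zeta = -12 * (-14) = 168 — satisfied.
3) beta = 2, not > 5; antecedent false, conditional vacuously true — satisfied.
4) beta + eta = 2 + (-12) = -10 — satisfied.
5) eps - eta = -5 - (-12) = 7 — satisfied.
6) max(-5, -11) = -5 — satisfied.
7) values -11, -12, -14 are pairwise distinct — satisfied.
8) max(-14, -5) = -5 — satisfied.
9) theta=-2, beta=2, gamma=-11; 1 of them equals -11 — satisfied.
10) 4eps + 2beta = 4(-5) + 2(2) = -16 — satisfied.
11) theta * delta = -2 * (-14) = 28 — satisfied.

The assignment satisfies every constraint.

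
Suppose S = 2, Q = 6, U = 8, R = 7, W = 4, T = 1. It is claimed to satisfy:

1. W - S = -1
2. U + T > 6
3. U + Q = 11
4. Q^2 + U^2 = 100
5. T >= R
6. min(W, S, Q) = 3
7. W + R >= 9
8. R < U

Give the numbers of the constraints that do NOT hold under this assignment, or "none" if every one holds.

Violated: 1, 3, 5, 6.

1. W - S = 4 - 2 = 2, not -1  false
2. U + T = 8 + 1 = 9; 9 > 6  true
3. U + Q = 8 + 6 = 14, not 11  false
4. Q^2 + U^2 = 6^2 + 8^2 = 36 + 64 = 100  true
5. T = 1, R = 7; 1 < 7 (want ≥)  false
6. min(4, 2, 6) = 2, not 3  false
7. W + R = 4 + 7 = 11; 11 ≥ 9  true
8. R = 7, U = 8; 7 < 8  true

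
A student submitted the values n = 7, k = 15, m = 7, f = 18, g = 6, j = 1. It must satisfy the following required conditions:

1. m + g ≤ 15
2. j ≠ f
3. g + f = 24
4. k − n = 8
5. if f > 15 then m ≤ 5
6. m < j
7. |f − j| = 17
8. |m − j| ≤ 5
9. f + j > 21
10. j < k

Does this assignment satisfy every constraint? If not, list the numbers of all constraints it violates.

1. m + g = 7 + 6 = 13; 13 ≤ 15  ✓
2. j = 1, f = 18; distinct  ✓
3. g + f = 6 + 18 = 24  ✓
4. k − n = 15 − 7 = 8  ✓
5. f = 18 > 15, so we need m ≤ 5; but m = 7 > 5  ✗
6. m = 7, j = 1; 7 ≥ 1 (want <)  ✗
7. |18 − 1| = 17  ✓
8. |7 − 1| = 6; 6 > 5, exceeds bound 5  ✗
9. f + j = 18 + 1 = 19; 19 ≤ 21, bound 21 not met  ✗
10. j = 1, k = 15; 1 < 15  ✓

Violated: 5, 6, 8, 9.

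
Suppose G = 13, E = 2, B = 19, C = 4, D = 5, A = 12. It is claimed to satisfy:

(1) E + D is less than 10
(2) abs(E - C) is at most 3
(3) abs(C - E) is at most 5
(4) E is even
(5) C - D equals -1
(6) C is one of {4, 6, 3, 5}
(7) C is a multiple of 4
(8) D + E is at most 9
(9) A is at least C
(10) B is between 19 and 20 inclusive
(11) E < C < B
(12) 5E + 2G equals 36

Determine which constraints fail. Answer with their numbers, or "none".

No violations.

(1) E + D = 2 + 5 = 7; 7 < 10  yes
(2) abs(2 - 4) = 2; 2 ≤ 3  yes
(3) abs(4 - 2) = 2; 2 ≤ 5  yes
(4) E = 2 is even  yes
(5) C - D = 4 - 5 = -1  yes
(6) C = 4 is in {4, 6, 3, 5}  yes
(7) 4 / 4 = 1, so 4 divides 4  yes
(8) D + E = 5 + 2 = 7; 7 ≤ 9  yes
(9) A = 12, C = 4; 12 ≥ 4  yes
(10) B = 19 lies in [19, 20]  yes
(11) values 2 < 4 < 19  yes
(12) 5E + 2G = 5(2) + 2(13) = 36  yes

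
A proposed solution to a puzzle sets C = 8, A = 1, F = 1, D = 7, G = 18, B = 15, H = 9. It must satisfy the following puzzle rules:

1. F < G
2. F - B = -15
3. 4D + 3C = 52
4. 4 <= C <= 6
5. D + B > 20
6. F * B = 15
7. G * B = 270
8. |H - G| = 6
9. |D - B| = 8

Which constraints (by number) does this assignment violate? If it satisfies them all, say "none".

No — constraints 2, 4, and 8 are not satisfied.

1. F = 1, G = 18; 1 < 18 — holds.
2. F - B = 1 - 15 = -14, not -15 — does not hold.
3. 4D + 3C = 4(7) + 3(8) = 52 — holds.
4. C = 8 is outside [4, 6] — does not hold.
5. D + B = 7 + 15 = 22; 22 > 20 — holds.
6. F * B = 1 * 15 = 15 — holds.
7. G * B = 18 * 15 = 270 — holds.
8. |9 - 18| = 9, not 6 — does not hold.
9. |7 - 15| = 8 — holds.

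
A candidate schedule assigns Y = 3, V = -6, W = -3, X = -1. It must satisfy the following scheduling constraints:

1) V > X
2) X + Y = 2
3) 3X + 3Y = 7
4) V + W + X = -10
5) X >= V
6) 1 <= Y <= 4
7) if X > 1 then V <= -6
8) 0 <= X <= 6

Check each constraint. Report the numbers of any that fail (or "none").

No — constraints 1, 3, 8 are not satisfied.

1) V = -6, X = -1; -6 ≤ -1 (want >) — fails.
2) X + Y = -1 + 3 = 2 — holds.
3) 3X + 3Y = 3(-1) + 3(3) = 6, not 7 — fails.
4) V + W + X = -6 + (-3) + (-1) = -10 — holds.
5) X = -1, V = -6; -1 ≥ -6 — holds.
6) Y = 3 lies in [1, 4] — holds.
7) X = -1, not > 1; antecedent false, conditional vacuously true — holds.
8) X = -1 is outside [0, 6] — fails.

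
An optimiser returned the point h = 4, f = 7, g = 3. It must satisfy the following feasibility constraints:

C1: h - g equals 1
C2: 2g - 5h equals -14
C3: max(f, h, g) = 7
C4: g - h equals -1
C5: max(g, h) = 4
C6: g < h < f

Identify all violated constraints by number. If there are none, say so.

C1: h - g = 4 - 3 = 1 — holds.
C2: 2g - 5h = 2(3) - 5(4) = -14 — holds.
C3: max(7, 4, 3) = 7 — holds.
C4: g - h = 3 - 4 = -1 — holds.
C5: max(3, 4) = 4 — holds.
C6: values 3 < 4 < 7 — holds.

Yes — all constraints hold.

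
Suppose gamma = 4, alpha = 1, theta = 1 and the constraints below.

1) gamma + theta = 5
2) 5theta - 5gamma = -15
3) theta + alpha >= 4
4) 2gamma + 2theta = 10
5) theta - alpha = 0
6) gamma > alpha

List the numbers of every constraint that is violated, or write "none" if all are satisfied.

Constraint 3 does not hold.

1) gamma + theta = 4 + 1 = 5 — holds.
2) 5theta - 5gamma = 5(1) - 5(4) = -15 — holds.
3) theta + alpha = 1 + 1 = 2; 2 < 4, bound 4 not met — fails.
4) 2gamma + 2theta = 2(4) + 2(1) = 10 — holds.
5) theta - alpha = 1 - 1 = 0 — holds.
6) gamma = 4, alpha = 1; 4 > 1 — holds.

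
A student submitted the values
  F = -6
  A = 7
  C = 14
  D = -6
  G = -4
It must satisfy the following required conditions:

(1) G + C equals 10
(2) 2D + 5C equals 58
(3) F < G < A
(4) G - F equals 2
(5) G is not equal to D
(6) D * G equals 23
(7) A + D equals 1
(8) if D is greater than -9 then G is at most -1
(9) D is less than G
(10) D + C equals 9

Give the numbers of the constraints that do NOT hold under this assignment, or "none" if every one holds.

(1) G + C = -4 + 14 = 10  true
(2) 2D + 5C = 2(-6) + 5(14) = 58  true
(3) values -6 < -4 < 7  true
(4) G - F = -4 - (-6) = 2  true
(5) G = -4, D = -6; distinct  true
(6) D * G = -6 * (-4) = 24, not 23  false
(7) A + D = 7 + (-6) = 1  true
(8) D = -6 > -9, so we need G ≤ -1; G = -4 ≤ -1  true
(9) D = -6, G = -4; -6 < -4  true
(10) D + C = -6 + 14 = 8, not 9  false

Constraints 6, 10 are violated.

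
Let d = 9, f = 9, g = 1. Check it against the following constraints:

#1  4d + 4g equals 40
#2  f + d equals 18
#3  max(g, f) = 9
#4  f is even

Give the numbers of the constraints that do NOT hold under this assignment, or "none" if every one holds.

Constraint 4 does not hold.

#1 4d + 4g = 4(9) + 4(1) = 40 — holds.
#2 f + d = 9 + 9 = 18 — holds.
#3 max(1, 9) = 9 — holds.
#4 f = 9 is odd — fails.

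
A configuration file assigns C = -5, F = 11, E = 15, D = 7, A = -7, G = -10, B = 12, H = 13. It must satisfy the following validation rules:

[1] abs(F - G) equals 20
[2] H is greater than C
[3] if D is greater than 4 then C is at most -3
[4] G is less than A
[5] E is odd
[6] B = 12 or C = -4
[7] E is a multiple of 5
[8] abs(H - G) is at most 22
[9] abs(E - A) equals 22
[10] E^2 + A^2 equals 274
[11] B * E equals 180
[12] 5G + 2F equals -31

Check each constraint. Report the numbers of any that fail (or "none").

[1] abs(11 - (-10)) = 21, not 20  ✘
[2] H = 13, C = -5; 13 > -5  ✔
[3] D = 7 > 4, so we need C ≤ -3; C = -5 ≤ -3  ✔
[4] G = -10, A = -7; -10 < -7  ✔
[5] E = 15 is odd  ✔
[6] B = 12 = 12 (first disjunct)  ✔
[7] 15 / 5 = 3, so 5 divides 15  ✔
[8] abs(13 - (-10)) = 23; 23 > 22, exceeds bound 22  ✘
[9] abs(15 - (-7)) = 22  ✔
[10] E^2 + A^2 = 15^2 + (-7)^2 = 225 + 49 = 274  ✔
[11] B * E = 12 * 15 = 180  ✔
[12] 5G + 2F = 5(-10) + 2(11) = -28, not -31  ✘

The assignment fails constraints 1, 8, and 12.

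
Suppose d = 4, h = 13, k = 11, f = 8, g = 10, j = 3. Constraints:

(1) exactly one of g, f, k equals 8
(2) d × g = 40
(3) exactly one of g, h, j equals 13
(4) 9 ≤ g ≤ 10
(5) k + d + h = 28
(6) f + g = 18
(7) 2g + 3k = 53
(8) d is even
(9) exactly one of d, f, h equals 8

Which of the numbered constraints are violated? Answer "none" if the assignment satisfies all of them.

All constraints are satisfied.

(1) g=10, f=8, k=11; 1 of them equals 8 — holds.
(2) d × g = 4 × 10 = 40 — holds.
(3) g=10, h=13, j=3; 1 of them equals 13 — holds.
(4) g = 10 lies in [9, 10] — holds.
(5) k + d + h = 11 + 4 + 13 = 28 — holds.
(6) f + g = 8 + 10 = 18 — holds.
(7) 2g + 3k = 2(10) + 3(11) = 53 — holds.
(8) d = 4 is even — holds.
(9) d=4, f=8, h=13; 1 of them equals 8 — holds.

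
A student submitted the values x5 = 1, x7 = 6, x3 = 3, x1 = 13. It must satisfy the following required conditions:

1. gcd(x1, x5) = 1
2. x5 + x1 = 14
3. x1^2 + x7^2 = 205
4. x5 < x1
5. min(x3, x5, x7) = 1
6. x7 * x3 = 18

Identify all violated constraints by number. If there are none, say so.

The assignment satisfies every constraint.

1. gcd(13, 1) = 1 — holds.
2. x5 + x1 = 1 + 13 = 14 — holds.
3. x1^2 + x7^2 = 13^2 + 6^2 = 169 + 36 = 205 — holds.
4. x5 = 1, x1 = 13; 1 < 13 — holds.
5. min(3, 1, 6) = 1 — holds.
6. x7 * x3 = 6 * 3 = 18 — holds.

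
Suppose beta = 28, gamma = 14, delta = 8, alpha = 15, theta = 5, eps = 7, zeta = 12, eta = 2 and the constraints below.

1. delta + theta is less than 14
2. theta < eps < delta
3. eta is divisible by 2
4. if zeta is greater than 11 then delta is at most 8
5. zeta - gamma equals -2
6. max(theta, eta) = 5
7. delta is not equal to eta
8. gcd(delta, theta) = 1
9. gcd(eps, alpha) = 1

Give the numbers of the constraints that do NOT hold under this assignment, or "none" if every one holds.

1. delta + theta = 8 + 5 = 13; 13 < 14  yes
2. values 5 < 7 < 8  yes
3. 2 / 2 = 1, so 2 divides 2  yes
4. zeta = 12 > 11, so we need delta ≤ 8; delta = 8 ≤ 8  yes
5. zeta - gamma = 12 - 14 = -2  yes
6. max(5, 2) = 5  yes
7. delta = 8, eta = 2; distinct  yes
8. gcd(8, 5) = 1  yes
9. gcd(7, 15) = 1  yes

None — every constraint holds.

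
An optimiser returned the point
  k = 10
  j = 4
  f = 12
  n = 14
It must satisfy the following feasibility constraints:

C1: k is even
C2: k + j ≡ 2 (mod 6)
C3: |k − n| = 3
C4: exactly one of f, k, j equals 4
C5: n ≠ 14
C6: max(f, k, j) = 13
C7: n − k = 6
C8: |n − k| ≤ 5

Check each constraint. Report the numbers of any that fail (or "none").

No — constraints 3, 5, 6, and 7 are not satisfied.

C1: k = 10 is even  ✔
C2: k + j = 14; 14 mod 6 = 2  ✔
C3: |10 − 14| = 4, not 3  ✘
C4: f=12, k=10, j=4; 1 of them equals 4  ✔
C5: n = 14, but 14 is required to differ  ✘
C6: max(12, 10, 4) = 12, not 13  ✘
C7: n − k = 14 − 10 = 4, not 6  ✘
C8: |14 − 10| = 4; 4 ≤ 5  ✔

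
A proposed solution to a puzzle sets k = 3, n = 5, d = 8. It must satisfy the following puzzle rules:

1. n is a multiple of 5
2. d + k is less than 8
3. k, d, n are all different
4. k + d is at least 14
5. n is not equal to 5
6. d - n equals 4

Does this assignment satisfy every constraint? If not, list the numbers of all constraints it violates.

The assignment fails constraints 2, 4, 5, and 6.

1. 5 / 5 = 1, so 5 divides 5  yes
2. d + k = 8 + 3 = 11; 11 ≥ 8, bound 8 not met  no
3. values 3, 8, 5 are pairwise distinct  yes
4. k + d = 3 + 8 = 11; 11 < 14, bound 14 not met  no
5. n = 5, but 5 is required to differ  no
6. d - n = 8 - 5 = 3, not 4  no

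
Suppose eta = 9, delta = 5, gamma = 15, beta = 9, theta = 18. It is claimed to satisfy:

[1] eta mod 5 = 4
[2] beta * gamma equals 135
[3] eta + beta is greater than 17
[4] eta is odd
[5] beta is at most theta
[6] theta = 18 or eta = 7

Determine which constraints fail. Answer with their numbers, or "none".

[1] 9 mod 5 = 4 — OK.
[2] beta * gamma = 9 * 15 = 135 — OK.
[3] eta + beta = 9 + 9 = 18; 18 > 17 — OK.
[4] eta = 9 is odd — OK.
[5] beta = 9, theta = 18; 9 ≤ 18 — OK.
[6] theta = 18 = 18 (first disjunct) — OK.

None — every constraint holds.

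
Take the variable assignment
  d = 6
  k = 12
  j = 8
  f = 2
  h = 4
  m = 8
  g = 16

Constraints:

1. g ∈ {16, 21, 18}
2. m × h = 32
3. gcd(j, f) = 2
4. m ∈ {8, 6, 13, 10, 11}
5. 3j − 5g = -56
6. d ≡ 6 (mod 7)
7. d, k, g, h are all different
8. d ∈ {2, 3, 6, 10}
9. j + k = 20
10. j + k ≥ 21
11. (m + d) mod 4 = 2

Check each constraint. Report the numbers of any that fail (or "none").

1. g = 16 is in {16, 21, 18}  ✔
2. m × h = 8 × 4 = 32  ✔
3. gcd(8, 2) = 2  ✔
4. m = 8 is in {8, 6, 13, 10, 11}  ✔
5. 3j − 5g = 3(8) − 5(16) = -56  ✔
6. 6 mod 7 = 6  ✔
7. values 6, 12, 16, 4 are pairwise distinct  ✔
8. d = 6 is in {2, 3, 6, 10}  ✔
9. j + k = 8 + 12 = 20  ✔
10. j + k = 8 + 12 = 20; 20 < 21, bound 21 not met  ✘
11. m + d = 14; 14 mod 4 = 2  ✔

The assignment fails constraint 10.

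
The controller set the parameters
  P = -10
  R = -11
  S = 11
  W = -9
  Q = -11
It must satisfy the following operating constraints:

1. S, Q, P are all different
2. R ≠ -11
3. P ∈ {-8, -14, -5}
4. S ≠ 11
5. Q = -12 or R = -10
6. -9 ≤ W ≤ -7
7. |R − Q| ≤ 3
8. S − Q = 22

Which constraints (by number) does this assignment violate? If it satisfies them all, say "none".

1. values 11, -11, -10 are pairwise distinct — satisfied.
2. R = -11, but -11 is required to differ — violated.
3. P = -10 is not in {-8, -14, -5} — violated.
4. S = 11, but 11 is required to differ — violated.
5. Q = -11 ≠ -12 and R = -11 ≠ -10; both disjuncts false — violated.
6. W = -9 lies in [-9, -7] — satisfied.
7. |-11 − (-11)| = 0; 0 ≤ 3 — satisfied.
8. S − Q = 11 − (-11) = 22 — satisfied.

No — constraints 2, 3, 4, 5 are not satisfied.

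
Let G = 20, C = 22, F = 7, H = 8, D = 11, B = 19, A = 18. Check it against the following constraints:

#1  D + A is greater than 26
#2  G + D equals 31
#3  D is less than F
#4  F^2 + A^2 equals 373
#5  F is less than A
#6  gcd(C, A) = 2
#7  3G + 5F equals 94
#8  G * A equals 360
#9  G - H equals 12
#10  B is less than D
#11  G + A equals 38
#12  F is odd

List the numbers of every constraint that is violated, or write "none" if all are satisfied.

#1 D + A = 11 + 18 = 29; 29 > 26  true
#2 G + D = 20 + 11 = 31  true
#3 D = 11, F = 7; 11 ≥ 7 (want <)  false
#4 F^2 + A^2 = 7^2 + 18^2 = 49 + 324 = 373  true
#5 F = 7, A = 18; 7 < 18  true
#6 gcd(22, 18) = 2  true
#7 3G + 5F = 3(20) + 5(7) = 95, not 94  false
#8 G * A = 20 * 18 = 360  true
#9 G - H = 20 - 8 = 12  true
#10 B = 19, D = 11; 19 ≥ 11 (want <)  false
#11 G + A = 20 + 18 = 38  true
#12 F = 7 is odd  true

No — constraints 3, 7, and 10 are not satisfied.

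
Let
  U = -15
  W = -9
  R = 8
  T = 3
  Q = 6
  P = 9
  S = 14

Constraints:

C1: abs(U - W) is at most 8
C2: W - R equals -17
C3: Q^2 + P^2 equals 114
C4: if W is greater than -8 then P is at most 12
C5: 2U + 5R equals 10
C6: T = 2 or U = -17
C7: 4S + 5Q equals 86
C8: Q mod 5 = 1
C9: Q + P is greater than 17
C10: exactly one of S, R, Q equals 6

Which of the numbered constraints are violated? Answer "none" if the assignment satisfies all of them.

C1: abs(-15 - (-9)) = 6; 6 ≤ 8  ✓
C2: W - R = -9 - 8 = -17  ✓
C3: Q^2 + P^2 = 6^2 + 9^2 = 36 + 81 = 117, not 114  ✗
C4: W = -9, not > -8; antecedent false, conditional vacuously true  ✓
C5: 2U + 5R = 2(-15) + 5(8) = 10  ✓
C6: T = 3 ≠ 2 and U = -15 ≠ -17; both disjuncts false  ✗
C7: 4S + 5Q = 4(14) + 5(6) = 86  ✓
C8: 6 mod 5 = 1  ✓
C9: Q + P = 6 + 9 = 15; 15 ≤ 17, bound 17 not met  ✗
C10: S=14, R=8, Q=6; 1 of them equals 6  ✓

Constraints 3, 6, 9 are violated.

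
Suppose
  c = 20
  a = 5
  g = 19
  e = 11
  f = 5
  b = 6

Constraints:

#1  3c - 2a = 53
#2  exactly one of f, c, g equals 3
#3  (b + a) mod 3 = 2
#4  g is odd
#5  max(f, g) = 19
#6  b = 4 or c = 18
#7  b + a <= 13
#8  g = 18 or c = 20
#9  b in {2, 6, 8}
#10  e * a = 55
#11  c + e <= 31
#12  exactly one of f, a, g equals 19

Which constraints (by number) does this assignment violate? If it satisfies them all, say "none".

#1 3c - 2a = 3(20) - 2(5) = 50, not 53 — fails.
#2 f=5, c=20, g=19; 0 of them equal 3, not exactly one — fails.
#3 b + a = 11; 11 mod 3 = 2 — holds.
#4 g = 19 is odd — holds.
#5 max(5, 19) = 19 — holds.
#6 b = 6 ≠ 4 and c = 20 ≠ 18; both disjuncts false — fails.
#7 b + a = 6 + 5 = 11; 11 ≤ 13 — holds.
#8 g = 19 ≠ 18, but c = 20 = 20 (second disjunct) — holds.
#9 b = 6 is in {2, 6, 8} — holds.
#10 e * a = 11 * 5 = 55 — holds.
#11 c + e = 20 + 11 = 31; 31 ≤ 31 — holds.
#12 f=5, a=5, g=19; 1 of them equals 19 — holds.

Constraints 1, 2, and 6 do not hold.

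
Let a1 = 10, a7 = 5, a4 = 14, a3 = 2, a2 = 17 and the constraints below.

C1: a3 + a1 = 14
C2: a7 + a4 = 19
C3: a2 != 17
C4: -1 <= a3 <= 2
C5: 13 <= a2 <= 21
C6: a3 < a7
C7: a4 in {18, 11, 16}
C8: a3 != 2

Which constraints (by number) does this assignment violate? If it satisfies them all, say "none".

C1: a3 + a1 = 2 + 10 = 12, not 14 — violated.
C2: a7 + a4 = 5 + 14 = 19 — OK.
C3: a2 = 17, but 17 is required to differ — violated.
C4: a3 = 2 lies in [-1, 2] — OK.
C5: a2 = 17 lies in [13, 21] — OK.
C6: a3 = 2, a7 = 5; 2 < 5 — OK.
C7: a4 = 14 is not in {18, 11, 16} — violated.
C8: a3 = 2, but 2 is required to differ — violated.

No — constraints 1, 3, 7, and 8 are not satisfied.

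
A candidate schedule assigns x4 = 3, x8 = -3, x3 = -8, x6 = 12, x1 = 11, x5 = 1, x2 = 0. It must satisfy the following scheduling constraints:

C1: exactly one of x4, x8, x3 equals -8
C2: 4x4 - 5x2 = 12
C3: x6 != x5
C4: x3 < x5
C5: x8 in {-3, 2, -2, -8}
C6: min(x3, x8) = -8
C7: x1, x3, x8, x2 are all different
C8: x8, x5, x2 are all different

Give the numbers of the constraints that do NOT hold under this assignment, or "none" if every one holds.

The assignment satisfies every constraint.

C1: x4=3, x8=-3, x3=-8; 1 of them equals -8 — holds.
C2: 4x4 - 5x2 = 4(3) - 5(0) = 12 — holds.
C3: x6 = 12, x5 = 1; distinct — holds.
C4: x3 = -8, x5 = 1; -8 < 1 — holds.
C5: x8 = -3 is in {-3, 2, -2, -8} — holds.
C6: min(-8, -3) = -8 — holds.
C7: values 11, -8, -3, 0 are pairwise distinct — holds.
C8: values -3, 1, 0 are pairwise distinct — holds.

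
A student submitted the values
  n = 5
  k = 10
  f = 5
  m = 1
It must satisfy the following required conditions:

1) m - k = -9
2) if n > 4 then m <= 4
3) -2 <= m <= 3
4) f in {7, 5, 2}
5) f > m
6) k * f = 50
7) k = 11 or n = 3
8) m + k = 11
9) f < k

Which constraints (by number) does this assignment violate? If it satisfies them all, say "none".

Constraint 7 is violated.

1) m - k = 1 - 10 = -9 — satisfied.
2) n = 5 > 4, so we need m ≤ 4; m = 1 ≤ 4 — satisfied.
3) m = 1 lies in [-2, 3] — satisfied.
4) f = 5 is in {7, 5, 2} — satisfied.
5) f = 5, m = 1; 5 > 1 — satisfied.
6) k * f = 10 * 5 = 50 — satisfied.
7) k = 10 ≠ 11 and n = 5 ≠ 3; both disjuncts false — violated.
8) m + k = 1 + 10 = 11 — satisfied.
9) f = 5, k = 10; 5 < 10 — satisfied.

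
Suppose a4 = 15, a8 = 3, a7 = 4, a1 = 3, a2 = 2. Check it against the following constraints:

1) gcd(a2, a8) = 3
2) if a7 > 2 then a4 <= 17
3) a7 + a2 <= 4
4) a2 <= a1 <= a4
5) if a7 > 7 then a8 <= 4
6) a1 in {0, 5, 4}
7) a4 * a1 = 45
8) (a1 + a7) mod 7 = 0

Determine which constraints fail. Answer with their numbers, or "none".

1) gcd(2, 3) = 1, not 3  false
2) a7 = 4 > 2, so we need a4 ≤ 17; a4 = 15 ≤ 17  true
3) a7 + a2 = 4 + 2 = 6; 6 > 4, bound 4 not met  false
4) values 2 <= 3 <= 15  true
5) a7 = 4, not > 7; antecedent false, conditional vacuously true  true
6) a1 = 3 is not in {0, 5, 4}  false
7) a4 * a1 = 15 * 3 = 45  true
8) a1 + a7 = 7; 7 mod 7 = 0  true

No — constraints 1, 3, 6 are not satisfied.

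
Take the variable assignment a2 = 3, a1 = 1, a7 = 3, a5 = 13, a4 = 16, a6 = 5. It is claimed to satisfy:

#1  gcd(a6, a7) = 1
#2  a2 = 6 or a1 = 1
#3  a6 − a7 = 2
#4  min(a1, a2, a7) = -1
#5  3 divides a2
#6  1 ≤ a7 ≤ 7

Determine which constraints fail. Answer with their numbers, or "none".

#1 gcd(5, 3) = 1  yes
#2 a2 = 3 ≠ 6, but a1 = 1 = 1 (second disjunct)  yes
#3 a6 − a7 = 5 − 3 = 2  yes
#4 min(1, 3, 3) = 1, not -1  no
#5 3 / 3 = 1, so 3 divides 3  yes
#6 a7 = 3 lies in [1, 7]  yes

No — constraint 4 is not satisfied.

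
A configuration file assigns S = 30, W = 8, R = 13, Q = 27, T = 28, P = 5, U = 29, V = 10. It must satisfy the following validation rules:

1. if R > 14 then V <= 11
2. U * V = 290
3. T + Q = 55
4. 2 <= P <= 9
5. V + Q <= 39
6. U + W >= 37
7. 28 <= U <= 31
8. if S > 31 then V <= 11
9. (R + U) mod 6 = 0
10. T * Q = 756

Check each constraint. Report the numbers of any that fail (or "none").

1. R = 13, not > 14; antecedent false, conditional vacuously true — OK.
2. U * V = 29 * 10 = 290 — OK.
3. T + Q = 28 + 27 = 55 — OK.
4. P = 5 lies in [2, 9] — OK.
5. V + Q = 10 + 27 = 37; 37 ≤ 39 — OK.
6. U + W = 29 + 8 = 37; 37 ≥ 37 — OK.
7. U = 29 lies in [28, 31] — OK.
8. S = 30, not > 31; antecedent false, conditional vacuously true — OK.
9. R + U = 42; 42 mod 6 = 0 — OK.
10. T * Q = 28 * 27 = 756 — OK.

None — every constraint holds.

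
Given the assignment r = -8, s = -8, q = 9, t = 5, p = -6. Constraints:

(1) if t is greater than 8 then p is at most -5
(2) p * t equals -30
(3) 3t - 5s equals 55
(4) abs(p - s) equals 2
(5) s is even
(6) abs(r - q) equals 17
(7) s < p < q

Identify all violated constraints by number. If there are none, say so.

(1) t = 5, not > 8; antecedent false, conditional vacuously true  ✓
(2) p * t = -6 * 5 = -30  ✓
(3) 3t - 5s = 3(5) - 5(-8) = 55  ✓
(4) abs(-6 - (-8)) = 2  ✓
(5) s = -8 is even  ✓
(6) abs(-8 - 9) = 17  ✓
(7) values -8 < -6 < 9  ✓

The assignment satisfies every constraint.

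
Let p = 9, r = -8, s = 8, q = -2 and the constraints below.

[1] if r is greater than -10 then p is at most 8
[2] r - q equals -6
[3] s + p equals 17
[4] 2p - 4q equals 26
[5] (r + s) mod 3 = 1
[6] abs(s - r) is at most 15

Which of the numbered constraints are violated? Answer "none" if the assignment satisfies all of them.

Violated: 1, 5, 6.

[1] r = -8 > -10, so we need p ≤ 8; but p = 9 > 8  no
[2] r - q = -8 - (-2) = -6  yes
[3] s + p = 8 + 9 = 17  yes
[4] 2p - 4q = 2(9) - 4(-2) = 26  yes
[5] r + s = 0; 0 mod 3 = 0, not 1  no
[6] abs(8 - (-8)) = 16; 16 > 15, exceeds bound 15  no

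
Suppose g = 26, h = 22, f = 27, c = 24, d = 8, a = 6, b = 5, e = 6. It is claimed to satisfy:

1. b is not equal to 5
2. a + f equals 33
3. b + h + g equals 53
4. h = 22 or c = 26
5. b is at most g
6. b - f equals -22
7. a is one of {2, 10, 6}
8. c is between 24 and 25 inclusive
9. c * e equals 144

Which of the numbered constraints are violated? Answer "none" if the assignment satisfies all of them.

1. b = 5, but 5 is required to differ  FAIL
2. a + f = 6 + 27 = 33  OK
3. b + h + g = 5 + 22 + 26 = 53  OK
4. h = 22 = 22 (first disjunct)  OK
5. b = 5, g = 26; 5 ≤ 26  OK
6. b - f = 5 - 27 = -22  OK
7. a = 6 is in {2, 10, 6}  OK
8. c = 24 lies in [24, 25]  OK
9. c * e = 24 * 6 = 144  OK

No — constraint 1 is not satisfied.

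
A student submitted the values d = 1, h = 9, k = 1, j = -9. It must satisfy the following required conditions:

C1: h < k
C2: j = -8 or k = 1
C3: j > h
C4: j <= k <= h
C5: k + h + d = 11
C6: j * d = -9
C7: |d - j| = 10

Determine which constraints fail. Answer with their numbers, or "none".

No — constraints 1 and 3 are not satisfied.

C1: h = 9, k = 1; 9 ≥ 1 (want <) — violated.
C2: j = -9 ≠ -8, but k = 1 = 1 (second disjunct) — OK.
C3: j = -9, h = 9; -9 ≤ 9 (want >) — violated.
C4: values -9 <= 1 <= 9 — OK.
C5: k + h + d = 1 + 9 + 1 = 11 — OK.
C6: j * d = -9 * 1 = -9 — OK.
C7: |1 - (-9)| = 10 — OK.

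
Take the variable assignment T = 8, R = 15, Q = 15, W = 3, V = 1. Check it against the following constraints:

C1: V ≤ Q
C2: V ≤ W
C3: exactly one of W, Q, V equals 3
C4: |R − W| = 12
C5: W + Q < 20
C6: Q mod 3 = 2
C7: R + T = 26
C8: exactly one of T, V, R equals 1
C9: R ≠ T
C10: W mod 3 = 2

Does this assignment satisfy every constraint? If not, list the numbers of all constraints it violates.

The assignment fails constraints 6, 7, 10.

C1: V = 1, Q = 15; 1 ≤ 15  yes
C2: V = 1, W = 3; 1 ≤ 3  yes
C3: W=3, Q=15, V=1; 1 of them equals 3  yes
C4: |15 − 3| = 12  yes
C5: W + Q = 3 + 15 = 18; 18 < 20  yes
C6: 15 mod 3 = 0, not 2  no
C7: R + T = 15 + 8 = 23, not 26  no
C8: T=8, V=1, R=15; 1 of them equals 1  yes
C9: R = 15, T = 8; distinct  yes
C10: 3 mod 3 = 0, not 2  no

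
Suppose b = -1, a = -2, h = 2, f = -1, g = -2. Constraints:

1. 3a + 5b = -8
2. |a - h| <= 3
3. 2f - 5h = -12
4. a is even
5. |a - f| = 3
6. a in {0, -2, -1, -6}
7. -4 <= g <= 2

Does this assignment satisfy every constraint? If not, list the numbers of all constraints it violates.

Constraints 1, 2, 5 do not hold.

1. 3a + 5b = 3(-2) + 5(-1) = -11, not -8 — violated.
2. |-2 - 2| = 4; 4 > 3, exceeds bound 3 — violated.
3. 2f - 5h = 2(-1) - 5(2) = -12 — satisfied.
4. a = -2 is even — satisfied.
5. |-2 - (-1)| = 1, not 3 — violated.
6. a = -2 is in {0, -2, -1, -6} — satisfied.
7. g = -2 lies in [-4, 2] — satisfied.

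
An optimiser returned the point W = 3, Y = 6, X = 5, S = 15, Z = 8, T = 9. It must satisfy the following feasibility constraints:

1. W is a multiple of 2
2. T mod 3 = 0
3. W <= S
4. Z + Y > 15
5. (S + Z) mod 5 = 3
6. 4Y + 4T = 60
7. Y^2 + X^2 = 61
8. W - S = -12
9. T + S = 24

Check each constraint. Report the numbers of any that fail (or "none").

Violated: 1 and 4.

1. 3 = 2*1 + 1, so 2 does not divide 3 — does not hold.
2. 9 mod 3 = 0 — holds.
3. W = 3, S = 15; 3 ≤ 15 — holds.
4. Z + Y = 8 + 6 = 14; 14 ≤ 15, bound 15 not met — does not hold.
5. S + Z = 23; 23 mod 5 = 3 — holds.
6. 4Y + 4T = 4(6) + 4(9) = 60 — holds.
7. Y^2 + X^2 = 6^2 + 5^2 = 36 + 25 = 61 — holds.
8. W - S = 3 - 15 = -12 — holds.
9. T + S = 9 + 15 = 24 — holds.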